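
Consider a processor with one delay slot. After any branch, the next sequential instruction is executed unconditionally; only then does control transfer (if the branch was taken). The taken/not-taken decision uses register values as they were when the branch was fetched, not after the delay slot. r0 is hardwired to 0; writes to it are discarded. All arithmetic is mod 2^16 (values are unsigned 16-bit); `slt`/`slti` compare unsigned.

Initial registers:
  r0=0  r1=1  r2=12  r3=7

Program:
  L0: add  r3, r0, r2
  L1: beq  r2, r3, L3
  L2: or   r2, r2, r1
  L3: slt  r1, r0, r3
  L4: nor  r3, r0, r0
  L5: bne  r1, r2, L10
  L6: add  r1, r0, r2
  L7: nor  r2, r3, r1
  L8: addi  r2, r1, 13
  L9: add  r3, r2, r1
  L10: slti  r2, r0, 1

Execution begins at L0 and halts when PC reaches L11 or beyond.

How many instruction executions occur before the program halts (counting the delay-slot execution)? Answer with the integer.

  step pc=0: add  r3, r0, r2  regs=(0,1,12,12)
  step pc=1: beq  r2, r3, L3  cond=T  regs=(0,1,12,12)
  step pc=2: or   r2, r2, r1  regs=(0,1,13,12)
  step pc=3: slt  r1, r0, r3  regs=(0,1,13,12)
  step pc=4: nor  r3, r0, r0  regs=(0,1,13,65535)
  step pc=5: bne  r1, r2, L10  cond=T  regs=(0,1,13,65535)
  step pc=6: add  r1, r0, r2  regs=(0,13,13,65535)
  step pc=10: slti  r2, r0, 1  regs=(0,13,1,65535)

8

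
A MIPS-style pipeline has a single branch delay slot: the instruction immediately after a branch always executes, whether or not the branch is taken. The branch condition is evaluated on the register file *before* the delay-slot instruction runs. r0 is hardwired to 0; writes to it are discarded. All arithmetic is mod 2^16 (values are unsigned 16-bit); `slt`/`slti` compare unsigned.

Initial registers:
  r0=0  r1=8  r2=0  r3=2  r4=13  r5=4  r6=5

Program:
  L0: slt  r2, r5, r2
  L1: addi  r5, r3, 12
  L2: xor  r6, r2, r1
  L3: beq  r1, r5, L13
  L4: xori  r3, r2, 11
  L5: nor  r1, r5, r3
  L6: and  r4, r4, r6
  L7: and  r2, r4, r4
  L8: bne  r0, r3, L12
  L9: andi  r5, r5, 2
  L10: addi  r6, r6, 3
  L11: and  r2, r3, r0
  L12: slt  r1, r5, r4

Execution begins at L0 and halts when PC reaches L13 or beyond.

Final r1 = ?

1

  step pc=0: slt  r2, r5, r2  regs=(0,8,0,2,13,4,5)
  step pc=1: addi  r5, r3, 12  regs=(0,8,0,2,13,14,5)
  step pc=2: xor  r6, r2, r1  regs=(0,8,0,2,13,14,8)
  step pc=3: beq  r1, r5, L13  cond=F  regs=(0,8,0,2,13,14,8)
  step pc=4: xori  r3, r2, 11  regs=(0,8,0,11,13,14,8)
  step pc=5: nor  r1, r5, r3  regs=(0,65520,0,11,13,14,8)
  step pc=6: and  r4, r4, r6  regs=(0,65520,0,11,8,14,8)
  step pc=7: and  r2, r4, r4  regs=(0,65520,8,11,8,14,8)
  step pc=8: bne  r0, r3, L12  cond=T  regs=(0,65520,8,11,8,14,8)
  step pc=9: andi  r5, r5, 2  regs=(0,65520,8,11,8,2,8)
  step pc=12: slt  r1, r5, r4  regs=(0,1,8,11,8,2,8)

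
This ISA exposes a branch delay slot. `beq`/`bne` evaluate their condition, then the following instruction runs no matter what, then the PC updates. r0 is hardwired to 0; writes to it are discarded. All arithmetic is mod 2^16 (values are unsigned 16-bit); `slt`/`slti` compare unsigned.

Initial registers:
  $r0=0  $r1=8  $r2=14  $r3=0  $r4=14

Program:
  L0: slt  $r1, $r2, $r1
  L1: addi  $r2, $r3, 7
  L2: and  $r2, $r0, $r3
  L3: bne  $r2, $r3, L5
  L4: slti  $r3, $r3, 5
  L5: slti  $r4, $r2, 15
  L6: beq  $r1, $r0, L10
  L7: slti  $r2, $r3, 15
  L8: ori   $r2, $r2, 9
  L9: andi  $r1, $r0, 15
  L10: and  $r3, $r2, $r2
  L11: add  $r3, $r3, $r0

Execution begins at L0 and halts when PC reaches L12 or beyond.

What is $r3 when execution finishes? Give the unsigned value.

1

  step pc=0: slt  $r1, $r2, $r1  regs=(0,0,14,0,14)
  step pc=1: addi  $r2, $r3, 7  regs=(0,0,7,0,14)
  step pc=2: and  $r2, $r0, $r3  regs=(0,0,0,0,14)
  step pc=3: bne  $r2, $r3, L5  cond=F  regs=(0,0,0,0,14)
  step pc=4: slti  $r3, $r3, 5  regs=(0,0,0,1,14)
  step pc=5: slti  $r4, $r2, 15  regs=(0,0,0,1,1)
  step pc=6: beq  $r1, $r0, L10  cond=T  regs=(0,0,0,1,1)
  step pc=7: slti  $r2, $r3, 15  regs=(0,0,1,1,1)
  step pc=10: and  $r3, $r2, $r2  regs=(0,0,1,1,1)
  step pc=11: add  $r3, $r3, $r0  regs=(0,0,1,1,1)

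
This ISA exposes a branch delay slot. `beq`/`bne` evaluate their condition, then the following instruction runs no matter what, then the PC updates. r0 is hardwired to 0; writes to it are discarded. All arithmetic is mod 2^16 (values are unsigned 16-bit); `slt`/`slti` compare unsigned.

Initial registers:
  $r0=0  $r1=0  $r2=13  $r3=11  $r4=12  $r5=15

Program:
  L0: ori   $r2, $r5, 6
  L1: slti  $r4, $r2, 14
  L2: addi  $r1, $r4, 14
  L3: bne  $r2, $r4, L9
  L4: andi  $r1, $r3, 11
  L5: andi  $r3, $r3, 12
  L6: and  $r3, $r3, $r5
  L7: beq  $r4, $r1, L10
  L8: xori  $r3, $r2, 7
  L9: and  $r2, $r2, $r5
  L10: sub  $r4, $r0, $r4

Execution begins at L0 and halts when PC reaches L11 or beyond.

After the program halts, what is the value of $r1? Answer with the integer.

[0] ori   $r2, $r5, 6  →  {$r0:0, $r1:0, $r2:15, $r3:11, $r4:12, $r5:15}
[1] slti  $r4, $r2, 14  →  {$r0:0, $r1:0, $r2:15, $r3:11, $r4:0, $r5:15}
[2] addi  $r1, $r4, 14  →  {$r0:0, $r1:14, $r2:15, $r3:11, $r4:0, $r5:15}
[3] bne  $r2, $r4, L9  →  {$r0:0, $r1:14, $r2:15, $r3:11, $r4:0, $r5:15}  ⟨branch taken⟩
[4] andi  $r1, $r3, 11  →  {$r0:0, $r1:11, $r2:15, $r3:11, $r4:0, $r5:15}
[9] and  $r2, $r2, $r5  →  {$r0:0, $r1:11, $r2:15, $r3:11, $r4:0, $r5:15}
[10] sub  $r4, $r0, $r4  →  {$r0:0, $r1:11, $r2:15, $r3:11, $r4:0, $r5:15}

11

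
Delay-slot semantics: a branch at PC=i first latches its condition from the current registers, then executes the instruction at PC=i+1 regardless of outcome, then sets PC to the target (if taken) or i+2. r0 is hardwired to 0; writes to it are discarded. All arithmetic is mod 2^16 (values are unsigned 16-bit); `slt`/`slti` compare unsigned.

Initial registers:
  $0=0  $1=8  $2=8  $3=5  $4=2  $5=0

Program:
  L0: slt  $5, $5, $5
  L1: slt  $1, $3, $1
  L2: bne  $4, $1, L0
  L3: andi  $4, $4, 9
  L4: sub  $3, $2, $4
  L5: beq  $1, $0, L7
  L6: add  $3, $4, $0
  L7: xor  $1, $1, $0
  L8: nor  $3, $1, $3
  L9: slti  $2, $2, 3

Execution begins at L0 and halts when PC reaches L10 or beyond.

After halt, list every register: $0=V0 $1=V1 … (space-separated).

$0=0 $1=0 $2=0 $3=65535 $4=0 $5=0

[0] slt  $5, $5, $5  →  {$0:0, $1:8, $2:8, $3:5, $4:2, $5:0}
[1] slt  $1, $3, $1  →  {$0:0, $1:1, $2:8, $3:5, $4:2, $5:0}
[2] bne  $4, $1, L0  →  {$0:0, $1:1, $2:8, $3:5, $4:2, $5:0}  ⟨branch taken⟩
[3] andi  $4, $4, 9  →  {$0:0, $1:1, $2:8, $3:5, $4:0, $5:0}
[0] slt  $5, $5, $5  →  {$0:0, $1:1, $2:8, $3:5, $4:0, $5:0}
[1] slt  $1, $3, $1  →  {$0:0, $1:0, $2:8, $3:5, $4:0, $5:0}
[2] bne  $4, $1, L0  →  {$0:0, $1:0, $2:8, $3:5, $4:0, $5:0}  ⟨branch fallthrough⟩
[3] andi  $4, $4, 9  →  {$0:0, $1:0, $2:8, $3:5, $4:0, $5:0}
[4] sub  $3, $2, $4  →  {$0:0, $1:0, $2:8, $3:8, $4:0, $5:0}
[5] beq  $1, $0, L7  →  {$0:0, $1:0, $2:8, $3:8, $4:0, $5:0}  ⟨branch taken⟩
[6] add  $3, $4, $0  →  {$0:0, $1:0, $2:8, $3:0, $4:0, $5:0}
[7] xor  $1, $1, $0  →  {$0:0, $1:0, $2:8, $3:0, $4:0, $5:0}
[8] nor  $3, $1, $3  →  {$0:0, $1:0, $2:8, $3:65535, $4:0, $5:0}
[9] slti  $2, $2, 3  →  {$0:0, $1:0, $2:0, $3:65535, $4:0, $5:0}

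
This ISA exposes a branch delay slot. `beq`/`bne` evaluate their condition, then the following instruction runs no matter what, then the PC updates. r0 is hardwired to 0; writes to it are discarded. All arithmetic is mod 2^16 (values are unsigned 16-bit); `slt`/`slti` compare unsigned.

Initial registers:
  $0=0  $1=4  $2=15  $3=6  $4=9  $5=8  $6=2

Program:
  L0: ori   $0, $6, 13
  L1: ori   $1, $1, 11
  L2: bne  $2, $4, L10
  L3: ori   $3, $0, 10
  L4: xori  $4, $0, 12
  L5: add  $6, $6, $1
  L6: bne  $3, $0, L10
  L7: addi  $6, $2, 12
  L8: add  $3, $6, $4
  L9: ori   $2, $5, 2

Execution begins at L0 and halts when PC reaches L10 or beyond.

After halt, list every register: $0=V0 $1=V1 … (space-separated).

#0 ori   $0, $6, 13 ; 0/4/15/6/9/8/2
#1 ori   $1, $1, 11 ; 0/15/15/6/9/8/2
#2 bne  $2, $4, L10 ; 0/15/15/6/9/8/2 ; →target
#3 ori   $3, $0, 10 ; 0/15/15/10/9/8/2

$0=0 $1=15 $2=15 $3=10 $4=9 $5=8 $6=2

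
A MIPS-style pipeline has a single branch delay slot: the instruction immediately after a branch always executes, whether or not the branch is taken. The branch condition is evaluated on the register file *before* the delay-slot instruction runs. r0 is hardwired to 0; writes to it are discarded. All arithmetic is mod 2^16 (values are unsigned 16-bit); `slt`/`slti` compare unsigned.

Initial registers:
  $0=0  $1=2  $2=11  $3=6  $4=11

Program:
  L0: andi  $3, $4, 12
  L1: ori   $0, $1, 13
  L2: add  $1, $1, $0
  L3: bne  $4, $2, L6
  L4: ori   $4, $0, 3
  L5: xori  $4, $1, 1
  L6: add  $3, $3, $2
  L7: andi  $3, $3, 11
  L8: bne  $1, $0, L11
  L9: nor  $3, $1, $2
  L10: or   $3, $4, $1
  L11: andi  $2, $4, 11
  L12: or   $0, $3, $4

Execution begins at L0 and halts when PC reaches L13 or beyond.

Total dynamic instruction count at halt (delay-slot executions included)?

12

#0 andi  $3, $4, 12 ; 0/2/11/8/11
#1 ori   $0, $1, 13 ; 0/2/11/8/11
#2 add  $1, $1, $0 ; 0/2/11/8/11
#3 bne  $4, $2, L6 ; 0/2/11/8/11 ; →fallthru
#4 ori   $4, $0, 3 ; 0/2/11/8/3
#5 xori  $4, $1, 1 ; 0/2/11/8/3
#6 add  $3, $3, $2 ; 0/2/11/19/3
#7 andi  $3, $3, 11 ; 0/2/11/3/3
#8 bne  $1, $0, L11 ; 0/2/11/3/3 ; →target
#9 nor  $3, $1, $2 ; 0/2/11/65524/3
#11 andi  $2, $4, 11 ; 0/2/3/65524/3
#12 or   $0, $3, $4 ; 0/2/3/65524/3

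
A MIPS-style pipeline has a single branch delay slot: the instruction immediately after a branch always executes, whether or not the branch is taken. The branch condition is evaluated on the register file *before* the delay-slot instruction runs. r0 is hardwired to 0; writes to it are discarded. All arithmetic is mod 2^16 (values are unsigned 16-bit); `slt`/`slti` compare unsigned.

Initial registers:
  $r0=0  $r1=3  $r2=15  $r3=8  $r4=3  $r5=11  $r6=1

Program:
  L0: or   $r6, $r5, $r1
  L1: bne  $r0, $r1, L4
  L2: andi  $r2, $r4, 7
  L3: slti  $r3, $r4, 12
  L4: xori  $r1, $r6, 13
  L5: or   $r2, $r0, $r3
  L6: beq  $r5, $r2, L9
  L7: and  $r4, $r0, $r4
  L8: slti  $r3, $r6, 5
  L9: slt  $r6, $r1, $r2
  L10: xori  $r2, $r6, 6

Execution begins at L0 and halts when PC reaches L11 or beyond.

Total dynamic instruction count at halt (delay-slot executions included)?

10

  step pc=0: or   $r6, $r5, $r1  regs=(0,3,15,8,3,11,11)
  step pc=1: bne  $r0, $r1, L4  cond=T  regs=(0,3,15,8,3,11,11)
  step pc=2: andi  $r2, $r4, 7  regs=(0,3,3,8,3,11,11)
  step pc=4: xori  $r1, $r6, 13  regs=(0,6,3,8,3,11,11)
  step pc=5: or   $r2, $r0, $r3  regs=(0,6,8,8,3,11,11)
  step pc=6: beq  $r5, $r2, L9  cond=F  regs=(0,6,8,8,3,11,11)
  step pc=7: and  $r4, $r0, $r4  regs=(0,6,8,8,0,11,11)
  step pc=8: slti  $r3, $r6, 5  regs=(0,6,8,0,0,11,11)
  step pc=9: slt  $r6, $r1, $r2  regs=(0,6,8,0,0,11,1)
  step pc=10: xori  $r2, $r6, 6  regs=(0,6,7,0,0,11,1)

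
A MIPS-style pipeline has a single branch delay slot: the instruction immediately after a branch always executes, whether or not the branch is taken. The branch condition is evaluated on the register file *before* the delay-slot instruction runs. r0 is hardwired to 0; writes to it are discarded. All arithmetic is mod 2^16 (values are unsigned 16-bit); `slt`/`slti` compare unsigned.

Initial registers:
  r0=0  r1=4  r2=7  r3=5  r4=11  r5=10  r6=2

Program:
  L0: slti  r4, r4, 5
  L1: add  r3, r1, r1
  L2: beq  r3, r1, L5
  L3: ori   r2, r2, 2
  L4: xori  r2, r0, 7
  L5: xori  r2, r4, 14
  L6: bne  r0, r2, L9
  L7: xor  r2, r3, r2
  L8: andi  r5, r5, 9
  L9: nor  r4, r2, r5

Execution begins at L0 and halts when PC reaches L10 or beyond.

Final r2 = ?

6

#0 slti  r4, r4, 5 ; 0/4/7/5/0/10/2
#1 add  r3, r1, r1 ; 0/4/7/8/0/10/2
#2 beq  r3, r1, L5 ; 0/4/7/8/0/10/2 ; →fallthru
#3 ori   r2, r2, 2 ; 0/4/7/8/0/10/2
#4 xori  r2, r0, 7 ; 0/4/7/8/0/10/2
#5 xori  r2, r4, 14 ; 0/4/14/8/0/10/2
#6 bne  r0, r2, L9 ; 0/4/14/8/0/10/2 ; →target
#7 xor  r2, r3, r2 ; 0/4/6/8/0/10/2
#9 nor  r4, r2, r5 ; 0/4/6/8/65521/10/2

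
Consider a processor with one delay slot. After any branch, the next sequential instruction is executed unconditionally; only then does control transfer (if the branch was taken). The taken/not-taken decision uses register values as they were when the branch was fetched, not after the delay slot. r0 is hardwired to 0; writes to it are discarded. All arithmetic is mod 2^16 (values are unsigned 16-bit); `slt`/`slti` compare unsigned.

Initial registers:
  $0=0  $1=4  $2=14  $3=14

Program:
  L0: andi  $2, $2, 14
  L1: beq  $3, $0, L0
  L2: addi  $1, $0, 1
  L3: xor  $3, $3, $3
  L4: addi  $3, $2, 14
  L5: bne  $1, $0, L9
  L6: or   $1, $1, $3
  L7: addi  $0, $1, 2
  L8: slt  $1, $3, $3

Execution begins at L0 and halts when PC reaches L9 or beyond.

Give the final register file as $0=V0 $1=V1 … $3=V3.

$0=0 $1=29 $2=14 $3=28

  step pc=0: andi  $2, $2, 14  regs=(0,4,14,14)
  step pc=1: beq  $3, $0, L0  cond=F  regs=(0,4,14,14)
  step pc=2: addi  $1, $0, 1  regs=(0,1,14,14)
  step pc=3: xor  $3, $3, $3  regs=(0,1,14,0)
  step pc=4: addi  $3, $2, 14  regs=(0,1,14,28)
  step pc=5: bne  $1, $0, L9  cond=T  regs=(0,1,14,28)
  step pc=6: or   $1, $1, $3  regs=(0,29,14,28)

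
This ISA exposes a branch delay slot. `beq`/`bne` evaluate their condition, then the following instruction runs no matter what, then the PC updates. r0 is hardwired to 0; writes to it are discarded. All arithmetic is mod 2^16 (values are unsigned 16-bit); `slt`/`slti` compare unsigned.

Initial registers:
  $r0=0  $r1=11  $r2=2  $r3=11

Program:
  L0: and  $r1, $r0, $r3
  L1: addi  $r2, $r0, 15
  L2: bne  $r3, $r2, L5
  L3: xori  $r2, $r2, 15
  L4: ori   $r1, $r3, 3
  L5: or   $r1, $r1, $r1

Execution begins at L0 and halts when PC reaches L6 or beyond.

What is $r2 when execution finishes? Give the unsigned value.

PC=0  and  $r1, $r0, $r3     | $r0=0 $r1=0 $r2=2 $r3=11
PC=1  addi  $r2, $r0, 15     | $r0=0 $r1=0 $r2=15 $r3=11
PC=2  bne  $r3, $r2, L5      | $r0=0 $r1=0 $r2=15 $r3=11  [TAKEN]
PC=3  xori  $r2, $r2, 15     | $r0=0 $r1=0 $r2=0 $r3=11
PC=5  or   $r1, $r1, $r1     | $r0=0 $r1=0 $r2=0 $r3=11

0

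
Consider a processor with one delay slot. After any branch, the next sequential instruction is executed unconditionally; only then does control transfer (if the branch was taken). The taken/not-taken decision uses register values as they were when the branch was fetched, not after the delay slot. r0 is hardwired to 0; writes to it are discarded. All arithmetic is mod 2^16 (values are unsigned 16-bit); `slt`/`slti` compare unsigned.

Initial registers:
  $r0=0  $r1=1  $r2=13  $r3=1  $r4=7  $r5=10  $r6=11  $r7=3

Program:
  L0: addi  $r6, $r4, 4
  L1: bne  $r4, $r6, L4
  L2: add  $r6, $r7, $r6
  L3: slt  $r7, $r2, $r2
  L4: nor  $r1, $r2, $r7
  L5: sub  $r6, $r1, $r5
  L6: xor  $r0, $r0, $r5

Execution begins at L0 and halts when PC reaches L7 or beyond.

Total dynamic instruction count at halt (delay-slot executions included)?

PC=0  addi  $r6, $r4, 4      | $r0=0 $r1=1 $r2=13 $r3=1 $r4=7 $r5=10 $r6=11 $r7=3
PC=1  bne  $r4, $r6, L4      | $r0=0 $r1=1 $r2=13 $r3=1 $r4=7 $r5=10 $r6=11 $r7=3  [TAKEN]
PC=2  add  $r6, $r7, $r6     | $r0=0 $r1=1 $r2=13 $r3=1 $r4=7 $r5=10 $r6=14 $r7=3
PC=4  nor  $r1, $r2, $r7     | $r0=0 $r1=65520 $r2=13 $r3=1 $r4=7 $r5=10 $r6=14 $r7=3
PC=5  sub  $r6, $r1, $r5     | $r0=0 $r1=65520 $r2=13 $r3=1 $r4=7 $r5=10 $r6=65510 $r7=3
PC=6  xor  $r0, $r0, $r5     | $r0=0 $r1=65520 $r2=13 $r3=1 $r4=7 $r5=10 $r6=65510 $r7=3

6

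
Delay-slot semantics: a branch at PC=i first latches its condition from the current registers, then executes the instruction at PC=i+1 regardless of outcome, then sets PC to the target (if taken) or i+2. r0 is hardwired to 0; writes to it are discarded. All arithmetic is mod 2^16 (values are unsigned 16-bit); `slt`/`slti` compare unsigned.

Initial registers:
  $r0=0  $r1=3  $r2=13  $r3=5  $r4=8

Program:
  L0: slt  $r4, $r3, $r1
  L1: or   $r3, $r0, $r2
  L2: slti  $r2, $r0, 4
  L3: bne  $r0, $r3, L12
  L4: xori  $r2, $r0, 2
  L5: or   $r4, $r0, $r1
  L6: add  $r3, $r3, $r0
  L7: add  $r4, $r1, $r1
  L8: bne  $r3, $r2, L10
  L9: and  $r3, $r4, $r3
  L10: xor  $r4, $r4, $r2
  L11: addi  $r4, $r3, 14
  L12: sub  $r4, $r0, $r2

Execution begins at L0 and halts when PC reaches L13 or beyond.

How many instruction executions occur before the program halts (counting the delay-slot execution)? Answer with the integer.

6

#0 slt  $r4, $r3, $r1 ; 0/3/13/5/0
#1 or   $r3, $r0, $r2 ; 0/3/13/13/0
#2 slti  $r2, $r0, 4 ; 0/3/1/13/0
#3 bne  $r0, $r3, L12 ; 0/3/1/13/0 ; →target
#4 xori  $r2, $r0, 2 ; 0/3/2/13/0
#12 sub  $r4, $r0, $r2 ; 0/3/2/13/65534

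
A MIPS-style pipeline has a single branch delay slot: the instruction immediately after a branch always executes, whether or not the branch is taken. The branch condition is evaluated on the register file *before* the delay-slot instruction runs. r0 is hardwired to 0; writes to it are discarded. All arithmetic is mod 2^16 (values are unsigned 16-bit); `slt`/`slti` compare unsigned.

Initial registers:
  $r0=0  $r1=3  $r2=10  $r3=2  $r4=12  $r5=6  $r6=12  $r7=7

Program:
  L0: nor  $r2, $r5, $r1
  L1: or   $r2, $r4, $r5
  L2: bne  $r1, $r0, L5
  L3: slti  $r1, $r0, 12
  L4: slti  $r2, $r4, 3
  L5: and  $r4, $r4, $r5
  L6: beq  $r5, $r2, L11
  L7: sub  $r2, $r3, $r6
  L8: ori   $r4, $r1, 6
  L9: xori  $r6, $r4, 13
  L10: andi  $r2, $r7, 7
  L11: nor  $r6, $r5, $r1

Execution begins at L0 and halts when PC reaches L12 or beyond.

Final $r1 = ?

1

[0] nor  $r2, $r5, $r1  →  {$r0:0, $r1:3, $r2:65528, $r3:2, $r4:12, $r5:6, $r6:12, $r7:7}
[1] or   $r2, $r4, $r5  →  {$r0:0, $r1:3, $r2:14, $r3:2, $r4:12, $r5:6, $r6:12, $r7:7}
[2] bne  $r1, $r0, L5  →  {$r0:0, $r1:3, $r2:14, $r3:2, $r4:12, $r5:6, $r6:12, $r7:7}  ⟨branch taken⟩
[3] slti  $r1, $r0, 12  →  {$r0:0, $r1:1, $r2:14, $r3:2, $r4:12, $r5:6, $r6:12, $r7:7}
[5] and  $r4, $r4, $r5  →  {$r0:0, $r1:1, $r2:14, $r3:2, $r4:4, $r5:6, $r6:12, $r7:7}
[6] beq  $r5, $r2, L11  →  {$r0:0, $r1:1, $r2:14, $r3:2, $r4:4, $r5:6, $r6:12, $r7:7}  ⟨branch fallthrough⟩
[7] sub  $r2, $r3, $r6  →  {$r0:0, $r1:1, $r2:65526, $r3:2, $r4:4, $r5:6, $r6:12, $r7:7}
[8] ori   $r4, $r1, 6  →  {$r0:0, $r1:1, $r2:65526, $r3:2, $r4:7, $r5:6, $r6:12, $r7:7}
[9] xori  $r6, $r4, 13  →  {$r0:0, $r1:1, $r2:65526, $r3:2, $r4:7, $r5:6, $r6:10, $r7:7}
[10] andi  $r2, $r7, 7  →  {$r0:0, $r1:1, $r2:7, $r3:2, $r4:7, $r5:6, $r6:10, $r7:7}
[11] nor  $r6, $r5, $r1  →  {$r0:0, $r1:1, $r2:7, $r3:2, $r4:7, $r5:6, $r6:65528, $r7:7}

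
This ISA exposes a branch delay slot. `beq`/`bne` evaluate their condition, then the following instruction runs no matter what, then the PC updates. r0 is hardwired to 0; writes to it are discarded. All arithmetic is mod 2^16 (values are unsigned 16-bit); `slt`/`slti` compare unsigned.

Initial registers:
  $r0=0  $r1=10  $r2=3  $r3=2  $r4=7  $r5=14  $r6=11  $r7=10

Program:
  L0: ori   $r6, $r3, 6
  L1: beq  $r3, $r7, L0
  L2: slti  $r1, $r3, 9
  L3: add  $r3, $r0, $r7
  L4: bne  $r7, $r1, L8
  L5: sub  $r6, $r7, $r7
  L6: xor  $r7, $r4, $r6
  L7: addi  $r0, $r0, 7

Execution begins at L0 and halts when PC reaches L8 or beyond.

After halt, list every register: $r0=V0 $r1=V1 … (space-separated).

$r0=0 $r1=1 $r2=3 $r3=10 $r4=7 $r5=14 $r6=0 $r7=10

[0] ori   $r6, $r3, 6  →  {$r0:0, $r1:10, $r2:3, $r3:2, $r4:7, $r5:14, $r6:6, $r7:10}
[1] beq  $r3, $r7, L0  →  {$r0:0, $r1:10, $r2:3, $r3:2, $r4:7, $r5:14, $r6:6, $r7:10}  ⟨branch fallthrough⟩
[2] slti  $r1, $r3, 9  →  {$r0:0, $r1:1, $r2:3, $r3:2, $r4:7, $r5:14, $r6:6, $r7:10}
[3] add  $r3, $r0, $r7  →  {$r0:0, $r1:1, $r2:3, $r3:10, $r4:7, $r5:14, $r6:6, $r7:10}
[4] bne  $r7, $r1, L8  →  {$r0:0, $r1:1, $r2:3, $r3:10, $r4:7, $r5:14, $r6:6, $r7:10}  ⟨branch taken⟩
[5] sub  $r6, $r7, $r7  →  {$r0:0, $r1:1, $r2:3, $r3:10, $r4:7, $r5:14, $r6:0, $r7:10}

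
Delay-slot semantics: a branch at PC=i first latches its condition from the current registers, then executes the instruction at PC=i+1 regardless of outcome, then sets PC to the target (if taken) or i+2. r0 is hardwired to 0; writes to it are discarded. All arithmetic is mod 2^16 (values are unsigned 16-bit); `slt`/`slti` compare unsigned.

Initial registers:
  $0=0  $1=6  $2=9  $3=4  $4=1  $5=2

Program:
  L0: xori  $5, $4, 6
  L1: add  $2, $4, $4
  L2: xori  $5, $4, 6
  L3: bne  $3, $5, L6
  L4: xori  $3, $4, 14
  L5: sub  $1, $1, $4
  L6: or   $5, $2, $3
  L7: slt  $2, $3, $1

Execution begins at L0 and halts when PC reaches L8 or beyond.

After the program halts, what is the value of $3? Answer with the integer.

#0 xori  $5, $4, 6 ; 0/6/9/4/1/7
#1 add  $2, $4, $4 ; 0/6/2/4/1/7
#2 xori  $5, $4, 6 ; 0/6/2/4/1/7
#3 bne  $3, $5, L6 ; 0/6/2/4/1/7 ; →target
#4 xori  $3, $4, 14 ; 0/6/2/15/1/7
#6 or   $5, $2, $3 ; 0/6/2/15/1/15
#7 slt  $2, $3, $1 ; 0/6/0/15/1/15

15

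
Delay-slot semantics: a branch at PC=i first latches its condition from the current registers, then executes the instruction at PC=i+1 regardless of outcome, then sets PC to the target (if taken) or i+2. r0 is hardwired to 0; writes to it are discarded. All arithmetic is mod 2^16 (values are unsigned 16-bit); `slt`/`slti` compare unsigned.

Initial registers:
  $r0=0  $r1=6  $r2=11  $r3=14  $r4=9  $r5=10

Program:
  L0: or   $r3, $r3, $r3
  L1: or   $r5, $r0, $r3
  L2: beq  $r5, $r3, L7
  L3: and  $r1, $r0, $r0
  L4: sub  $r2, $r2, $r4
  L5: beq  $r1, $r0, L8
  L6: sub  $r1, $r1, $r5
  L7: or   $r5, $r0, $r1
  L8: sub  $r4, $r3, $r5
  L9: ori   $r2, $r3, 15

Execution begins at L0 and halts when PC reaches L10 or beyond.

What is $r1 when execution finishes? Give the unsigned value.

0

  step pc=0: or   $r3, $r3, $r3  regs=(0,6,11,14,9,10)
  step pc=1: or   $r5, $r0, $r3  regs=(0,6,11,14,9,14)
  step pc=2: beq  $r5, $r3, L7  cond=T  regs=(0,6,11,14,9,14)
  step pc=3: and  $r1, $r0, $r0  regs=(0,0,11,14,9,14)
  step pc=7: or   $r5, $r0, $r1  regs=(0,0,11,14,9,0)
  step pc=8: sub  $r4, $r3, $r5  regs=(0,0,11,14,14,0)
  step pc=9: ori   $r2, $r3, 15  regs=(0,0,15,14,14,0)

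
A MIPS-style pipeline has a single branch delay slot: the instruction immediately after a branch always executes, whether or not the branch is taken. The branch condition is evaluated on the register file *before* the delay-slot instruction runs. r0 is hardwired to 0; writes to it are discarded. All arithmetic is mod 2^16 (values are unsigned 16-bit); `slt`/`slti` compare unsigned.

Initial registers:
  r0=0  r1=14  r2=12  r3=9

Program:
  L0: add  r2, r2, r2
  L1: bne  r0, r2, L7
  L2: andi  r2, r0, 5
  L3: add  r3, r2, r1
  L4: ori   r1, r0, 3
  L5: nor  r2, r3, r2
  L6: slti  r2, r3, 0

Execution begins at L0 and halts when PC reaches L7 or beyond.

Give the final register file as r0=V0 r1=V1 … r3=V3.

r0=0 r1=14 r2=0 r3=9

  step pc=0: add  r2, r2, r2  regs=(0,14,24,9)
  step pc=1: bne  r0, r2, L7  cond=T  regs=(0,14,24,9)
  step pc=2: andi  r2, r0, 5  regs=(0,14,0,9)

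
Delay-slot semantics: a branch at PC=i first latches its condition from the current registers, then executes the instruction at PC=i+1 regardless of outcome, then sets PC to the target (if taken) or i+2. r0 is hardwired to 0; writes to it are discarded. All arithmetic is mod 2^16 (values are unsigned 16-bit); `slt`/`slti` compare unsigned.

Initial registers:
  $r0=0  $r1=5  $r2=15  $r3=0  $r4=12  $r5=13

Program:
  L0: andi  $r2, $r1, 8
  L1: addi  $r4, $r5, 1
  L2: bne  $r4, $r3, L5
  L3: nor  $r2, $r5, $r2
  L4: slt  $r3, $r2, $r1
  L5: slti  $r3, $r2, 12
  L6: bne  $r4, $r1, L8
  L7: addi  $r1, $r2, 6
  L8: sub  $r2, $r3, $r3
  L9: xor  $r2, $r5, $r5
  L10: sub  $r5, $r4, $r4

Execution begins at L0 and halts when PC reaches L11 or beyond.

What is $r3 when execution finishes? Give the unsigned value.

  step pc=0: andi  $r2, $r1, 8  regs=(0,5,0,0,12,13)
  step pc=1: addi  $r4, $r5, 1  regs=(0,5,0,0,14,13)
  step pc=2: bne  $r4, $r3, L5  cond=T  regs=(0,5,0,0,14,13)
  step pc=3: nor  $r2, $r5, $r2  regs=(0,5,65522,0,14,13)
  step pc=5: slti  $r3, $r2, 12  regs=(0,5,65522,0,14,13)
  step pc=6: bne  $r4, $r1, L8  cond=T  regs=(0,5,65522,0,14,13)
  step pc=7: addi  $r1, $r2, 6  regs=(0,65528,65522,0,14,13)
  step pc=8: sub  $r2, $r3, $r3  regs=(0,65528,0,0,14,13)
  step pc=9: xor  $r2, $r5, $r5  regs=(0,65528,0,0,14,13)
  step pc=10: sub  $r5, $r4, $r4  regs=(0,65528,0,0,14,0)

0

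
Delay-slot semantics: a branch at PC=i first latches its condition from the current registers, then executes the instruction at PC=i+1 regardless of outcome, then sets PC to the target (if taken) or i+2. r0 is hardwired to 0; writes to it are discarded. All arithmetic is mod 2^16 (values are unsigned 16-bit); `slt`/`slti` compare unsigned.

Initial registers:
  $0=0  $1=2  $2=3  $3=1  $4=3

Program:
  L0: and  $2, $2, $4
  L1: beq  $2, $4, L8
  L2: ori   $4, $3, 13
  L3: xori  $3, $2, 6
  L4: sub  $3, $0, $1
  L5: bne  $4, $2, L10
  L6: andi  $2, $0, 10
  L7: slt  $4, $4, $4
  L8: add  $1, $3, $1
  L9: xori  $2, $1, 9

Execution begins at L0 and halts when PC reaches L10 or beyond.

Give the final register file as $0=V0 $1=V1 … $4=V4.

[0] and  $2, $2, $4  →  {$0:0, $1:2, $2:3, $3:1, $4:3}
[1] beq  $2, $4, L8  →  {$0:0, $1:2, $2:3, $3:1, $4:3}  ⟨branch taken⟩
[2] ori   $4, $3, 13  →  {$0:0, $1:2, $2:3, $3:1, $4:13}
[8] add  $1, $3, $1  →  {$0:0, $1:3, $2:3, $3:1, $4:13}
[9] xori  $2, $1, 9  →  {$0:0, $1:3, $2:10, $3:1, $4:13}

$0=0 $1=3 $2=10 $3=1 $4=13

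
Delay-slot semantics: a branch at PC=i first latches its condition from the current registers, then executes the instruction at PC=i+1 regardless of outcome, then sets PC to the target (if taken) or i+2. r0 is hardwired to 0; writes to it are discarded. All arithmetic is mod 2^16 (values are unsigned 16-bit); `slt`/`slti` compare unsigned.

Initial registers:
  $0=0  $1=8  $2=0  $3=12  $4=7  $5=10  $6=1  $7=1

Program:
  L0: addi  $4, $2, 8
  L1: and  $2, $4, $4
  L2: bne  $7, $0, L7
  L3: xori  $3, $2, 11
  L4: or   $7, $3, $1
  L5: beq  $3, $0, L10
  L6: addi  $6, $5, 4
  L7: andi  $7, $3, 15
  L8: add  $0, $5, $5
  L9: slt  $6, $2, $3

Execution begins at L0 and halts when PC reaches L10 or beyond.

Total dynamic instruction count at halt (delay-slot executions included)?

7

[0] addi  $4, $2, 8  →  {$0:0, $1:8, $2:0, $3:12, $4:8, $5:10, $6:1, $7:1}
[1] and  $2, $4, $4  →  {$0:0, $1:8, $2:8, $3:12, $4:8, $5:10, $6:1, $7:1}
[2] bne  $7, $0, L7  →  {$0:0, $1:8, $2:8, $3:12, $4:8, $5:10, $6:1, $7:1}  ⟨branch taken⟩
[3] xori  $3, $2, 11  →  {$0:0, $1:8, $2:8, $3:3, $4:8, $5:10, $6:1, $7:1}
[7] andi  $7, $3, 15  →  {$0:0, $1:8, $2:8, $3:3, $4:8, $5:10, $6:1, $7:3}
[8] add  $0, $5, $5  →  {$0:0, $1:8, $2:8, $3:3, $4:8, $5:10, $6:1, $7:3}
[9] slt  $6, $2, $3  →  {$0:0, $1:8, $2:8, $3:3, $4:8, $5:10, $6:0, $7:3}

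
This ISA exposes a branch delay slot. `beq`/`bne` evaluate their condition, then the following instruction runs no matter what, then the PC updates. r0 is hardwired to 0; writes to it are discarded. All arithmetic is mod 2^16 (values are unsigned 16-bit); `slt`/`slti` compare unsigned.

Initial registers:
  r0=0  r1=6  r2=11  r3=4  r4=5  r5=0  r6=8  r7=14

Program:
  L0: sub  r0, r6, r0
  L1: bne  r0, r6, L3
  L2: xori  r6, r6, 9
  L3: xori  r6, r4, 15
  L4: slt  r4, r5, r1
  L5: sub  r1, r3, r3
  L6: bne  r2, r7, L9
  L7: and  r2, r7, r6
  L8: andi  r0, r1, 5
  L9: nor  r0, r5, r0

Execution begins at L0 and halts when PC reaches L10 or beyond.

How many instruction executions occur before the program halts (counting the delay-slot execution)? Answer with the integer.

9

PC=0  sub  r0, r6, r0        | r0=0 r1=6 r2=11 r3=4 r4=5 r5=0 r6=8 r7=14
PC=1  bne  r0, r6, L3        | r0=0 r1=6 r2=11 r3=4 r4=5 r5=0 r6=8 r7=14  [TAKEN]
PC=2  xori  r6, r6, 9        | r0=0 r1=6 r2=11 r3=4 r4=5 r5=0 r6=1 r7=14
PC=3  xori  r6, r4, 15       | r0=0 r1=6 r2=11 r3=4 r4=5 r5=0 r6=10 r7=14
PC=4  slt  r4, r5, r1        | r0=0 r1=6 r2=11 r3=4 r4=1 r5=0 r6=10 r7=14
PC=5  sub  r1, r3, r3        | r0=0 r1=0 r2=11 r3=4 r4=1 r5=0 r6=10 r7=14
PC=6  bne  r2, r7, L9        | r0=0 r1=0 r2=11 r3=4 r4=1 r5=0 r6=10 r7=14  [TAKEN]
PC=7  and  r2, r7, r6        | r0=0 r1=0 r2=10 r3=4 r4=1 r5=0 r6=10 r7=14
PC=9  nor  r0, r5, r0        | r0=0 r1=0 r2=10 r3=4 r4=1 r5=0 r6=10 r7=14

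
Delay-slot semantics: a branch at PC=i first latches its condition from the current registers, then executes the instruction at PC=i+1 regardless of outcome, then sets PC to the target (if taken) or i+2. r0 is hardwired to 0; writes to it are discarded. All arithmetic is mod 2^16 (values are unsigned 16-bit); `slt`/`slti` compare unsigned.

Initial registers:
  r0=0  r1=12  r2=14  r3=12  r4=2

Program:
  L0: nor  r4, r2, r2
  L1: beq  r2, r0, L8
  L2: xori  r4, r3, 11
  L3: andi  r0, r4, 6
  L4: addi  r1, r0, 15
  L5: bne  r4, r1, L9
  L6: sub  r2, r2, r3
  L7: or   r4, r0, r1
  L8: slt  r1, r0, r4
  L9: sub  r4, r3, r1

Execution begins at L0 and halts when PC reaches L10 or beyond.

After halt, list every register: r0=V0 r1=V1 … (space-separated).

PC=0  nor  r4, r2, r2        | r0=0 r1=12 r2=14 r3=12 r4=65521
PC=1  beq  r2, r0, L8        | r0=0 r1=12 r2=14 r3=12 r4=65521  [not taken]
PC=2  xori  r4, r3, 11       | r0=0 r1=12 r2=14 r3=12 r4=7
PC=3  andi  r0, r4, 6        | r0=0 r1=12 r2=14 r3=12 r4=7
PC=4  addi  r1, r0, 15       | r0=0 r1=15 r2=14 r3=12 r4=7
PC=5  bne  r4, r1, L9        | r0=0 r1=15 r2=14 r3=12 r4=7  [TAKEN]
PC=6  sub  r2, r2, r3        | r0=0 r1=15 r2=2 r3=12 r4=7
PC=9  sub  r4, r3, r1        | r0=0 r1=15 r2=2 r3=12 r4=65533

r0=0 r1=15 r2=2 r3=12 r4=65533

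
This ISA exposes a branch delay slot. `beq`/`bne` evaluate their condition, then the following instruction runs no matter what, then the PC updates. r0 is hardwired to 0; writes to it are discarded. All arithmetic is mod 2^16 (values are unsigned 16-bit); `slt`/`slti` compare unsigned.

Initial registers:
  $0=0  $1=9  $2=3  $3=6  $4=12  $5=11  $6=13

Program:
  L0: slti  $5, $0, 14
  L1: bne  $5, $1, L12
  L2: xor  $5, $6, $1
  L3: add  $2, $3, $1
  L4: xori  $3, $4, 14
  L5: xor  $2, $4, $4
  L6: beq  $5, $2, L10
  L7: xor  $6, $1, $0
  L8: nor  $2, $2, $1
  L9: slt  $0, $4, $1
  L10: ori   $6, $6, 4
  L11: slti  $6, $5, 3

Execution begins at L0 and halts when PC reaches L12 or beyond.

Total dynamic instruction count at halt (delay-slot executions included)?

[0] slti  $5, $0, 14  →  {$0:0, $1:9, $2:3, $3:6, $4:12, $5:1, $6:13}
[1] bne  $5, $1, L12  →  {$0:0, $1:9, $2:3, $3:6, $4:12, $5:1, $6:13}  ⟨branch taken⟩
[2] xor  $5, $6, $1  →  {$0:0, $1:9, $2:3, $3:6, $4:12, $5:4, $6:13}

3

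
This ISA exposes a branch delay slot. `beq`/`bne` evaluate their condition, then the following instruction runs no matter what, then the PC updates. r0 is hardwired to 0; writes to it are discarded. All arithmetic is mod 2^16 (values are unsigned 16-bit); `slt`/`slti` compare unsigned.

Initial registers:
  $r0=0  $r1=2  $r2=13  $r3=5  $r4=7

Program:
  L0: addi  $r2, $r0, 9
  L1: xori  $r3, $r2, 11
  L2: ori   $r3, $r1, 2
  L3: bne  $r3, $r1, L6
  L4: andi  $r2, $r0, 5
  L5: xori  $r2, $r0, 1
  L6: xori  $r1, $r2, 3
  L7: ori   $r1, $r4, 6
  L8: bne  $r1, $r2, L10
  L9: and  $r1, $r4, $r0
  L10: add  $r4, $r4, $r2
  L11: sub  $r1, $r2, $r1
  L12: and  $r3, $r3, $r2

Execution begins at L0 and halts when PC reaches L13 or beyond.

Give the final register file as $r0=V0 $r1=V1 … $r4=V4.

$r0=0 $r1=1 $r2=1 $r3=0 $r4=8

  step pc=0: addi  $r2, $r0, 9  regs=(0,2,9,5,7)
  step pc=1: xori  $r3, $r2, 11  regs=(0,2,9,2,7)
  step pc=2: ori   $r3, $r1, 2  regs=(0,2,9,2,7)
  step pc=3: bne  $r3, $r1, L6  cond=F  regs=(0,2,9,2,7)
  step pc=4: andi  $r2, $r0, 5  regs=(0,2,0,2,7)
  step pc=5: xori  $r2, $r0, 1  regs=(0,2,1,2,7)
  step pc=6: xori  $r1, $r2, 3  regs=(0,2,1,2,7)
  step pc=7: ori   $r1, $r4, 6  regs=(0,7,1,2,7)
  step pc=8: bne  $r1, $r2, L10  cond=T  regs=(0,7,1,2,7)
  step pc=9: and  $r1, $r4, $r0  regs=(0,0,1,2,7)
  step pc=10: add  $r4, $r4, $r2  regs=(0,0,1,2,8)
  step pc=11: sub  $r1, $r2, $r1  regs=(0,1,1,2,8)
  step pc=12: and  $r3, $r3, $r2  regs=(0,1,1,0,8)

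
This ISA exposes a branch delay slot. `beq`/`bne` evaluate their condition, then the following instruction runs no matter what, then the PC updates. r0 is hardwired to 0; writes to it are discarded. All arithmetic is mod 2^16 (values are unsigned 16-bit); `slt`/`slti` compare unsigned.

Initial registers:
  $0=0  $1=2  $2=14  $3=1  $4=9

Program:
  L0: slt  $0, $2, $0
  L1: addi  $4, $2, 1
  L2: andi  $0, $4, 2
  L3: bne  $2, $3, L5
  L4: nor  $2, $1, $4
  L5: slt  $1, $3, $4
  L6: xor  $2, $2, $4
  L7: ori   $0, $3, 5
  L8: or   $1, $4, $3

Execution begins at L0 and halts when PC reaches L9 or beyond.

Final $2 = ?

PC=0  slt  $0, $2, $0        | $0=0 $1=2 $2=14 $3=1 $4=9
PC=1  addi  $4, $2, 1        | $0=0 $1=2 $2=14 $3=1 $4=15
PC=2  andi  $0, $4, 2        | $0=0 $1=2 $2=14 $3=1 $4=15
PC=3  bne  $2, $3, L5        | $0=0 $1=2 $2=14 $3=1 $4=15  [TAKEN]
PC=4  nor  $2, $1, $4        | $0=0 $1=2 $2=65520 $3=1 $4=15
PC=5  slt  $1, $3, $4        | $0=0 $1=1 $2=65520 $3=1 $4=15
PC=6  xor  $2, $2, $4        | $0=0 $1=1 $2=65535 $3=1 $4=15
PC=7  ori   $0, $3, 5        | $0=0 $1=1 $2=65535 $3=1 $4=15
PC=8  or   $1, $4, $3        | $0=0 $1=15 $2=65535 $3=1 $4=15

65535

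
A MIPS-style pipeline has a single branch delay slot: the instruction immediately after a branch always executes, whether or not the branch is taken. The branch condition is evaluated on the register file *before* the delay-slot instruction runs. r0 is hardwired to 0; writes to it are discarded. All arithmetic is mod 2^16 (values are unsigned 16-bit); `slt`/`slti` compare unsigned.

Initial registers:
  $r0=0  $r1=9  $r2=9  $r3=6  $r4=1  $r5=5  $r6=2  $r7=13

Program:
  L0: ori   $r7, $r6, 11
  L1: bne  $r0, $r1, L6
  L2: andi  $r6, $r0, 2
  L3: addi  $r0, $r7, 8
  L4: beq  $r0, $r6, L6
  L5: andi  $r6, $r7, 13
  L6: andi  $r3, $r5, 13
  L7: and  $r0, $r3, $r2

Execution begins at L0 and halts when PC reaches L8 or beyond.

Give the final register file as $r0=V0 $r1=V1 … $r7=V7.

$r0=0 $r1=9 $r2=9 $r3=5 $r4=1 $r5=5 $r6=0 $r7=11

#0 ori   $r7, $r6, 11 ; 0/9/9/6/1/5/2/11
#1 bne  $r0, $r1, L6 ; 0/9/9/6/1/5/2/11 ; →target
#2 andi  $r6, $r0, 2 ; 0/9/9/6/1/5/0/11
#6 andi  $r3, $r5, 13 ; 0/9/9/5/1/5/0/11
#7 and  $r0, $r3, $r2 ; 0/9/9/5/1/5/0/11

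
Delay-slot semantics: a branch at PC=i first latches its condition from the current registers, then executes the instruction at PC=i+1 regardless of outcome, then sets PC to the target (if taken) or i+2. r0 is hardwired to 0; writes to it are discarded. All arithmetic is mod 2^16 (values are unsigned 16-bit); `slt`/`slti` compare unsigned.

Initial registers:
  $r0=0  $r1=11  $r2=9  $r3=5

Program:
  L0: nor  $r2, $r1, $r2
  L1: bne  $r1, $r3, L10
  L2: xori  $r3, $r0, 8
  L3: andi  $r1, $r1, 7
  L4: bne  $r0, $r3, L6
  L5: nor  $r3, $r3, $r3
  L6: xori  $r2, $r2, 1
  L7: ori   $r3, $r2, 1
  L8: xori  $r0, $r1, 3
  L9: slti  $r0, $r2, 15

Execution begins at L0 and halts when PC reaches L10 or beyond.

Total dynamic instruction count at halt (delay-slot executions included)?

3

  step pc=0: nor  $r2, $r1, $r2  regs=(0,11,65524,5)
  step pc=1: bne  $r1, $r3, L10  cond=T  regs=(0,11,65524,5)
  step pc=2: xori  $r3, $r0, 8  regs=(0,11,65524,8)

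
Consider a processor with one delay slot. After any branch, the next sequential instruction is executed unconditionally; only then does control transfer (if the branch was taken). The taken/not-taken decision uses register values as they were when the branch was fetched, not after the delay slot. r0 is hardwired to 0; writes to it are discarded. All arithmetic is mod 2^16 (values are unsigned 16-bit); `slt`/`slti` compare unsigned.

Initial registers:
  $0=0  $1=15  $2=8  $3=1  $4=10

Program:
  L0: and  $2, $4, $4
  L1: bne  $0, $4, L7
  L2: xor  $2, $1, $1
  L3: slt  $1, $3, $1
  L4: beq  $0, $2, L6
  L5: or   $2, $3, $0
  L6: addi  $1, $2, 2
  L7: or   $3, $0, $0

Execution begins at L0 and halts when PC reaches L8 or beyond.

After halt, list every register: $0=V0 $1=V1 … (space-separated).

  step pc=0: and  $2, $4, $4  regs=(0,15,10,1,10)
  step pc=1: bne  $0, $4, L7  cond=T  regs=(0,15,10,1,10)
  step pc=2: xor  $2, $1, $1  regs=(0,15,0,1,10)
  step pc=7: or   $3, $0, $0  regs=(0,15,0,0,10)

$0=0 $1=15 $2=0 $3=0 $4=10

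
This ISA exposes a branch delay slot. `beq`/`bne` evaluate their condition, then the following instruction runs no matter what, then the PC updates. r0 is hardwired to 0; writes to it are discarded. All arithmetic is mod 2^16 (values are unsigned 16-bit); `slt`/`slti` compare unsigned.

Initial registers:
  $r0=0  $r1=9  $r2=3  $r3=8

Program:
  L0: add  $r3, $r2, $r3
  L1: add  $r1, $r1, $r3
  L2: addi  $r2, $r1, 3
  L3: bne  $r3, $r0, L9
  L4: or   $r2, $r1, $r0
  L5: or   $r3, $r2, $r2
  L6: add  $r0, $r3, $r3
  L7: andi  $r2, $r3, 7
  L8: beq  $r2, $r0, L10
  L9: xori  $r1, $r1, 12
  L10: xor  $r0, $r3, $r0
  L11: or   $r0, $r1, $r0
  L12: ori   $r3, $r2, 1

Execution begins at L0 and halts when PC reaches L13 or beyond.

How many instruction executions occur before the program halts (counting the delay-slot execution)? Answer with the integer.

#0 add  $r3, $r2, $r3 ; 0/9/3/11
#1 add  $r1, $r1, $r3 ; 0/20/3/11
#2 addi  $r2, $r1, 3 ; 0/20/23/11
#3 bne  $r3, $r0, L9 ; 0/20/23/11 ; →target
#4 or   $r2, $r1, $r0 ; 0/20/20/11
#9 xori  $r1, $r1, 12 ; 0/24/20/11
#10 xor  $r0, $r3, $r0 ; 0/24/20/11
#11 or   $r0, $r1, $r0 ; 0/24/20/11
#12 ori   $r3, $r2, 1 ; 0/24/20/21

9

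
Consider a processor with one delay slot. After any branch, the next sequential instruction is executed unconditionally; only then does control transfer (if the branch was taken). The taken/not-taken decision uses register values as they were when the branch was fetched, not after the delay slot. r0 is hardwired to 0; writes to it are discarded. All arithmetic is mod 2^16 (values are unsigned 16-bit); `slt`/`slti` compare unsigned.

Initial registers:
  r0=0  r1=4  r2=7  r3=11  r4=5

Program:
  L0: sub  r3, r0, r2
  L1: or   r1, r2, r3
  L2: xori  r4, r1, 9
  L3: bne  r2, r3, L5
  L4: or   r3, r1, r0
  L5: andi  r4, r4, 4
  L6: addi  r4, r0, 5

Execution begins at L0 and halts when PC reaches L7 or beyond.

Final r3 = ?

PC=0  sub  r3, r0, r2        | r0=0 r1=4 r2=7 r3=65529 r4=5
PC=1  or   r1, r2, r3        | r0=0 r1=65535 r2=7 r3=65529 r4=5
PC=2  xori  r4, r1, 9        | r0=0 r1=65535 r2=7 r3=65529 r4=65526
PC=3  bne  r2, r3, L5        | r0=0 r1=65535 r2=7 r3=65529 r4=65526  [TAKEN]
PC=4  or   r3, r1, r0        | r0=0 r1=65535 r2=7 r3=65535 r4=65526
PC=5  andi  r4, r4, 4        | r0=0 r1=65535 r2=7 r3=65535 r4=4
PC=6  addi  r4, r0, 5        | r0=0 r1=65535 r2=7 r3=65535 r4=5

65535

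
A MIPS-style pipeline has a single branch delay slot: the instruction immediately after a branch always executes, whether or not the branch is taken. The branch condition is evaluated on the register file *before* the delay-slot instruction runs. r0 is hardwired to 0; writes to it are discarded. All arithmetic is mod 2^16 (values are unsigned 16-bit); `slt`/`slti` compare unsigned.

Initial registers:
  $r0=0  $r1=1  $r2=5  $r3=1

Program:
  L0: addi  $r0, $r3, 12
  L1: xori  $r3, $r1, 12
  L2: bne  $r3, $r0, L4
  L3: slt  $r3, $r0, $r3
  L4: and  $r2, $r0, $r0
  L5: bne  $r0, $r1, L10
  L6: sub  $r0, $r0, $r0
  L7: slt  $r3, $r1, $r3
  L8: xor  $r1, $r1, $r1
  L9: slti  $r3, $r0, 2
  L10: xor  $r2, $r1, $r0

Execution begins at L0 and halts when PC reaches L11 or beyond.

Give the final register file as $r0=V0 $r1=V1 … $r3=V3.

#0 addi  $r0, $r3, 12 ; 0/1/5/1
#1 xori  $r3, $r1, 12 ; 0/1/5/13
#2 bne  $r3, $r0, L4 ; 0/1/5/13 ; →target
#3 slt  $r3, $r0, $r3 ; 0/1/5/1
#4 and  $r2, $r0, $r0 ; 0/1/0/1
#5 bne  $r0, $r1, L10 ; 0/1/0/1 ; →target
#6 sub  $r0, $r0, $r0 ; 0/1/0/1
#10 xor  $r2, $r1, $r0 ; 0/1/1/1

$r0=0 $r1=1 $r2=1 $r3=1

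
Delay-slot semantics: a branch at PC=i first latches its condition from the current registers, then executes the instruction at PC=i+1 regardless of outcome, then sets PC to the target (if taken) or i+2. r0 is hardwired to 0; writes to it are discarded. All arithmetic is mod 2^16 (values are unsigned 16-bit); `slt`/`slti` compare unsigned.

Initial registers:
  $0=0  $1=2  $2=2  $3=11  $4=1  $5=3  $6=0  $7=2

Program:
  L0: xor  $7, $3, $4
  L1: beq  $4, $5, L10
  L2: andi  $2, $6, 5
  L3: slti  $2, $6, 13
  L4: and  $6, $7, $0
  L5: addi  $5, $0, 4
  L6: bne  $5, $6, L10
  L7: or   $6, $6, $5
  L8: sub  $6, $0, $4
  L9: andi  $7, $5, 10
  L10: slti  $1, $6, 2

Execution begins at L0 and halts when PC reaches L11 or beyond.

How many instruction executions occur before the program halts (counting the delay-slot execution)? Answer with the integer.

9

#0 xor  $7, $3, $4 ; 0/2/2/11/1/3/0/10
#1 beq  $4, $5, L10 ; 0/2/2/11/1/3/0/10 ; →fallthru
#2 andi  $2, $6, 5 ; 0/2/0/11/1/3/0/10
#3 slti  $2, $6, 13 ; 0/2/1/11/1/3/0/10
#4 and  $6, $7, $0 ; 0/2/1/11/1/3/0/10
#5 addi  $5, $0, 4 ; 0/2/1/11/1/4/0/10
#6 bne  $5, $6, L10 ; 0/2/1/11/1/4/0/10 ; →target
#7 or   $6, $6, $5 ; 0/2/1/11/1/4/4/10
#10 slti  $1, $6, 2 ; 0/0/1/11/1/4/4/10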